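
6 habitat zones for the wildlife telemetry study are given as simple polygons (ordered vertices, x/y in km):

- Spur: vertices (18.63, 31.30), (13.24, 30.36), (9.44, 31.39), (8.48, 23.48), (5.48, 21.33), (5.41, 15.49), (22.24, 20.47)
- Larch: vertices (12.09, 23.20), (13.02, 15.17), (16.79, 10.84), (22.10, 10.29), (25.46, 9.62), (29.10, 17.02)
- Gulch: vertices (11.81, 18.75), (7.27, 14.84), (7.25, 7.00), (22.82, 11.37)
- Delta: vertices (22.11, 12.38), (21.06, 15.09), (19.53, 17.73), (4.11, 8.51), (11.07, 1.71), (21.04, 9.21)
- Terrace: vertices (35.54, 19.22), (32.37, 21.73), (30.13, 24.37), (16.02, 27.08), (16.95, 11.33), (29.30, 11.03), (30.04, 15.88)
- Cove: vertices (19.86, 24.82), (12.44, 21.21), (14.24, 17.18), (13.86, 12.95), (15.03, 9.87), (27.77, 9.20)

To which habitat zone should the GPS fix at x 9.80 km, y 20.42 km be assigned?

Cast a ray rightward from (9.80, 20.42). For each polygon, the edges (by vertex number in listed order) whose endpoints lie on opposite sides of y = 20.42, where each meets that height, and whether that is right or left of the point:
Spur: 5–6 at x≈5.469 (left), 6–7 at x≈22.071 (right) → 1 crossing.
Larch: 1–2 at x≈12.412 (right), 6–1 at x≈19.742 (right) → 2 crossings.
Gulch: no edge straddles that height → 0 crossings.
Delta: no edge straddles that height → 0 crossings.
Terrace: 1–2 at x≈34.024 (right), 4–5 at x≈16.413 (right) → 2 crossings.
Cove: 2–3 at x≈12.793 (right), 6–1 at x≈22.088 (right) → 2 crossings.
Only Spur has an odd count, so the point is inside Spur.

Spur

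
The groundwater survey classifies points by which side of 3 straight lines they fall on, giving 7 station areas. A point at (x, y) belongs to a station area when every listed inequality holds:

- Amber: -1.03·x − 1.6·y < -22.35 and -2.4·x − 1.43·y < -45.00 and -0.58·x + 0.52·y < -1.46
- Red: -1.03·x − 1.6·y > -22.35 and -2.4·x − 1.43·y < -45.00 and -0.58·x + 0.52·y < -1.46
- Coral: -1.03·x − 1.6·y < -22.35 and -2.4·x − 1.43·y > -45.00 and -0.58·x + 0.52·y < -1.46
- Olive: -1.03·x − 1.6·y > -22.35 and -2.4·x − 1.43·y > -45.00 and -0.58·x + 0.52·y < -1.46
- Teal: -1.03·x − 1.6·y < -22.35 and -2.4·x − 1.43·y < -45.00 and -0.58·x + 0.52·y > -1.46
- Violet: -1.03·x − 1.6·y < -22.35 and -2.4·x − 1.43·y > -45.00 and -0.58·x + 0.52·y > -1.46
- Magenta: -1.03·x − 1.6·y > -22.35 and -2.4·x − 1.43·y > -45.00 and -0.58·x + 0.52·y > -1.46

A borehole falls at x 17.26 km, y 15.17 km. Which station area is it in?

Amber

-1.03·17.26 − 1.6·15.17 = -42.050, which is < -22.35
-2.4·17.26 − 1.43·15.17 = -63.117, which is < -45.00
-0.58·17.26 + 0.52·15.17 = -2.122, which is < -1.46
This sign pattern matches Amber.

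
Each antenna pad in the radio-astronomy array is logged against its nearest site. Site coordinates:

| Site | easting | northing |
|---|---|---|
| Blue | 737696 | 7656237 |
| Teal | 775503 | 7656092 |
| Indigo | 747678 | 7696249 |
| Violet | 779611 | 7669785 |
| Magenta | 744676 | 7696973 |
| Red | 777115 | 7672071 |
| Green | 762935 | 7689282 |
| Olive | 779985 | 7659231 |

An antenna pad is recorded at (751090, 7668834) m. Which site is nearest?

Squared distances to each site:
Blue: 338083645.000; Teal: 758353133.000; Indigo: 763223969.000; Violet: 814351842.000; Magenta: 832942717.000; Red: 687778794.000; Green: 558424729.000; Olive: 927138634.000.
Minimum at Blue.

Blue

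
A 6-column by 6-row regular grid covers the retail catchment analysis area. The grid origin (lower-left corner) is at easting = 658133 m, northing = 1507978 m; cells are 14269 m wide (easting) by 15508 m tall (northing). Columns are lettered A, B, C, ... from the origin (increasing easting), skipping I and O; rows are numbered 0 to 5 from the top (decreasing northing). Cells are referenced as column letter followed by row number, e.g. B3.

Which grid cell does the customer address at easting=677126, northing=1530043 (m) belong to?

Column index: ⌊(677126 − 658133) / 14269⌋ = ⌊1.331⌋ = 1 → column B
Row offset from origin: ⌊(1530043 − 1507978) / 15508⌋ = ⌊1.423⌋ = 1 → row 4 (counted from top)

B4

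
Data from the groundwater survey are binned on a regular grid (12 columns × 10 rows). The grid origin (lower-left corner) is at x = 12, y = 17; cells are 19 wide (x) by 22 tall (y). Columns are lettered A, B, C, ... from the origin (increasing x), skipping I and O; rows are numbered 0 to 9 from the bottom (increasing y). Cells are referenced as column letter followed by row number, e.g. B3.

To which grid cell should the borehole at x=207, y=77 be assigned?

Column index: ⌊(207 − 12) / 19⌋ = ⌊10.263⌋ = 10 → column L
Row offset from origin: ⌊(77 − 17) / 22⌋ = ⌊2.727⌋ = 2 → row 2

L2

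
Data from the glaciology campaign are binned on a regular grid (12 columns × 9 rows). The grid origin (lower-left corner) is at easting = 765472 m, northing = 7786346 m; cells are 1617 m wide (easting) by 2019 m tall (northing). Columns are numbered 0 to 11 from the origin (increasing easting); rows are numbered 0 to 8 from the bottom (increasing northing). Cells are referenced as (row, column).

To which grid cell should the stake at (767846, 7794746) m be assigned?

Column index: ⌊(767846 − 765472) / 1617⌋ = ⌊1.468⌋ = 1
Row offset from origin: ⌊(7794746 − 7786346) / 2019⌋ = ⌊4.160⌋ = 4 → row 4

(4, 1)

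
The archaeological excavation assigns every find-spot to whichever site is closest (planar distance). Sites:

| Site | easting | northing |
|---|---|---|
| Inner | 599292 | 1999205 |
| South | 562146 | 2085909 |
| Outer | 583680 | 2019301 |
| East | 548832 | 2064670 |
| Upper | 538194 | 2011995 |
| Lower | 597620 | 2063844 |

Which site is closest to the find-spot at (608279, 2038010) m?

Lower

Squared distances to each site:
Inner: 1586594194.000; South: 4422567890.000; Outer: 955137482.000; East: 4244701409.000; Upper: 5588687450.000; Lower: 781009837.000.
Minimum at Lower.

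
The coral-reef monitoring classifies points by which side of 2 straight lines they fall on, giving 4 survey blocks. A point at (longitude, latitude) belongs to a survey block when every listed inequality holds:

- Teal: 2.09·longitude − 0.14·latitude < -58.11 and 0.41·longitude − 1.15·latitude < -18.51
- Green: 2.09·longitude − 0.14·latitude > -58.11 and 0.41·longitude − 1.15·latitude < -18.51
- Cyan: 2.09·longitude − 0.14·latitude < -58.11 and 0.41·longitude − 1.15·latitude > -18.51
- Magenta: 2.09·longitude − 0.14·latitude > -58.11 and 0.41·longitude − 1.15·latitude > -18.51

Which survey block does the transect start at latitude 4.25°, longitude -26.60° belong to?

2.09·-26.60 − 0.14·4.25 = -56.189, which is > -58.11
0.41·-26.60 − 1.15·4.25 = -15.793, which is > -18.51
This sign pattern matches Magenta.

Magenta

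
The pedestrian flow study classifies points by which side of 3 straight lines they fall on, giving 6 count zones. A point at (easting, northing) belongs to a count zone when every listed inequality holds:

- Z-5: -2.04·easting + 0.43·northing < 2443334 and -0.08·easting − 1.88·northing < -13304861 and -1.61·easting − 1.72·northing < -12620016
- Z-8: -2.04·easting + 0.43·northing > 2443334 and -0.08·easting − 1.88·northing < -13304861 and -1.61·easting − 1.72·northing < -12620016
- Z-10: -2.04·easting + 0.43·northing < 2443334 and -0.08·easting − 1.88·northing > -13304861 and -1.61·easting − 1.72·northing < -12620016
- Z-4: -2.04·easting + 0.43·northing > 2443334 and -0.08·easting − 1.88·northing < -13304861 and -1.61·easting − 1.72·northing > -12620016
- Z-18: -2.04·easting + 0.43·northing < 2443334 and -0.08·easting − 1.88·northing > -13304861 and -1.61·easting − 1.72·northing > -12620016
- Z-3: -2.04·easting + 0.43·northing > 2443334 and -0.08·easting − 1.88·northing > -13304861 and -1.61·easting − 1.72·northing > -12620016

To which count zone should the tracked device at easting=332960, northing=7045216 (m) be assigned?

-2.04·332960 + 0.43·7045216 = 2350204.480, which is < 2443334
-0.08·332960 − 1.88·7045216 = -13271642.880, which is > -13304861
-1.61·332960 − 1.72·7045216 = -12653837.120, which is < -12620016
This sign pattern matches Z-10.

Z-10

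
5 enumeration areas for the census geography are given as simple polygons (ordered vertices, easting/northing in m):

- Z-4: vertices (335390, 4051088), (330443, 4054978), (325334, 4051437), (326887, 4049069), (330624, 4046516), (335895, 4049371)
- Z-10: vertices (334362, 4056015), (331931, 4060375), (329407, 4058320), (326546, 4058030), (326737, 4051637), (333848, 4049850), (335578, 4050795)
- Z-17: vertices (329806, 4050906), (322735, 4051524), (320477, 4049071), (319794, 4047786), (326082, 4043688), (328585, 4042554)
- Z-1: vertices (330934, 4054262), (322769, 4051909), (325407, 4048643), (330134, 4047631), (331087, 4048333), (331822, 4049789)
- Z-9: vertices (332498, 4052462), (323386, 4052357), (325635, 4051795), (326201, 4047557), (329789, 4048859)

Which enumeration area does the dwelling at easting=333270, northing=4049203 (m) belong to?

Cast a ray rightward from (333270, 4049203). For each polygon, the edges (by vertex number in listed order) whose endpoints lie on opposite sides of northing = 4049203, where each meets that height, and whether that is right or left of the point:
Z-4: 3–4 at easting≈326799.1 (left), 5–6 at easting≈335584.8 (right) → 1 crossing.
Z-10: no edge straddles that height → 0 crossings.
Z-17: 2–3 at easting≈320598.5 (left), 6–1 at easting≈329557.0 (left) → 0 crossings.
Z-1: 2–3 at easting≈324954.7 (left), 5–6 at easting≈331526.2 (left) → 0 crossings.
Z-9: 3–4 at easting≈325981.2 (left), 5–1 at easting≈330047.6 (left) → 0 crossings.
Only Z-4 has an odd count, so the point is inside Z-4.

Z-4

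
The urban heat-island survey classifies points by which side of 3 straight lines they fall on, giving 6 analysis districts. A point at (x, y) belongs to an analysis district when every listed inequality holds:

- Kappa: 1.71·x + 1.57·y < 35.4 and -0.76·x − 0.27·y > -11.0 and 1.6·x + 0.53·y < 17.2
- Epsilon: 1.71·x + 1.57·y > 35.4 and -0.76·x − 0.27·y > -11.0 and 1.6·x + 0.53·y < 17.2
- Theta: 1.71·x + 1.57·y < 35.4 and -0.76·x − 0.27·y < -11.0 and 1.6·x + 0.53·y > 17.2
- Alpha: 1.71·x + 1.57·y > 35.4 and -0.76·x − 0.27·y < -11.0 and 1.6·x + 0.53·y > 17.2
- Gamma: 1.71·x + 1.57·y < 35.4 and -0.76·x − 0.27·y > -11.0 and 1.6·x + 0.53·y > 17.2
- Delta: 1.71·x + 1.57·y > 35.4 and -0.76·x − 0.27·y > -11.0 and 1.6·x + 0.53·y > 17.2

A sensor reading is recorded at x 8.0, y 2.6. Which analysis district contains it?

Kappa

1.71·8.0 + 1.57·2.6 = 17.762, which is < 35.4
-0.76·8.0 − 0.27·2.6 = -6.782, which is > -11.0
1.6·8.0 + 0.53·2.6 = 14.178, which is < 17.2
This sign pattern matches Kappa.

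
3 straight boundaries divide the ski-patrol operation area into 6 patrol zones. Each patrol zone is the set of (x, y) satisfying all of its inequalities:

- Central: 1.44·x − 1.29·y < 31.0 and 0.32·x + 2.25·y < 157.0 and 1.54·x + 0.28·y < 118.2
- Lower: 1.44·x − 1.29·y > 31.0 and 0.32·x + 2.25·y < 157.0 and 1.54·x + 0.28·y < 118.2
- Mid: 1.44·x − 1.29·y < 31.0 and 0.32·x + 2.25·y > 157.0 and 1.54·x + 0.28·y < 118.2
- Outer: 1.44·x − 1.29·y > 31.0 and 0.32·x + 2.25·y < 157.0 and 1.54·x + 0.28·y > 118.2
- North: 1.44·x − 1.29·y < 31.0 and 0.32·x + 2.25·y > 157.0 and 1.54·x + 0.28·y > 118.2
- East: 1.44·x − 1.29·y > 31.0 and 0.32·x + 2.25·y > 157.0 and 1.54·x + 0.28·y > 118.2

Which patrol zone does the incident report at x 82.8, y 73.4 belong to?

1.44·82.8 − 1.29·73.4 = 24.546, which is < 31.0
0.32·82.8 + 2.25·73.4 = 191.646, which is > 157.0
1.54·82.8 + 0.28·73.4 = 148.064, which is > 118.2
This sign pattern matches North.

North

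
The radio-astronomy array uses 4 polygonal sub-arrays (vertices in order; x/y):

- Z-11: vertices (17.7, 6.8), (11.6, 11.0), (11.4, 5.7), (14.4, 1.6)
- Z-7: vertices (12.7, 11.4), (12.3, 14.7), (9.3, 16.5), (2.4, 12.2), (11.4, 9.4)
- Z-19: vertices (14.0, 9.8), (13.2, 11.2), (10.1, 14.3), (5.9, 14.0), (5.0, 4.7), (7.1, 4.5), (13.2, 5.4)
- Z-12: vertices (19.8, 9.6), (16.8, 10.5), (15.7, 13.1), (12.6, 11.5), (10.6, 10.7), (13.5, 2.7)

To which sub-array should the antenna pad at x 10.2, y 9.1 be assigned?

Z-19

Cast a ray rightward from (10.2, 9.1). For each polygon, the edges (by vertex number in listed order) whose endpoints lie on opposite sides of y = 9.1, where each meets that height, and whether that is right or left of the point:
Z-11: 1–2 at x≈14.36 (right), 2–3 at x≈11.53 (right) → 2 crossings.
Z-7: no edge straddles that height → 0 crossings.
Z-19: 4–5 at x≈5.43 (left), 7–1 at x≈13.87 (right) → 1 crossing.
Z-12: 5–6 at x≈11.18 (right), 6–1 at x≈19.34 (right) → 2 crossings.
Only Z-19 has an odd count, so the point is inside Z-19.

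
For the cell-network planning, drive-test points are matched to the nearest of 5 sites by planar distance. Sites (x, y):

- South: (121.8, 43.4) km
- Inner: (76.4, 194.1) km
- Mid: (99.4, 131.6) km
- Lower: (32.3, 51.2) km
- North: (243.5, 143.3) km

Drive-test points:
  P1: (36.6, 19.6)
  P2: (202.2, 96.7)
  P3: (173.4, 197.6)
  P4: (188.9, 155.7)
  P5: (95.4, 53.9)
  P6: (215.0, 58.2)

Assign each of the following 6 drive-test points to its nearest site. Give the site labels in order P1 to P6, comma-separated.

Lower, North, North, North, South, North

P1 → Lower (d²=1017.05)
P2 → North (d²=3877.25)
P3 → North (d²=7862.50)
P4 → North (d²=3134.92)
P5 → South (d²=807.21)
P6 → North (d²=8054.26)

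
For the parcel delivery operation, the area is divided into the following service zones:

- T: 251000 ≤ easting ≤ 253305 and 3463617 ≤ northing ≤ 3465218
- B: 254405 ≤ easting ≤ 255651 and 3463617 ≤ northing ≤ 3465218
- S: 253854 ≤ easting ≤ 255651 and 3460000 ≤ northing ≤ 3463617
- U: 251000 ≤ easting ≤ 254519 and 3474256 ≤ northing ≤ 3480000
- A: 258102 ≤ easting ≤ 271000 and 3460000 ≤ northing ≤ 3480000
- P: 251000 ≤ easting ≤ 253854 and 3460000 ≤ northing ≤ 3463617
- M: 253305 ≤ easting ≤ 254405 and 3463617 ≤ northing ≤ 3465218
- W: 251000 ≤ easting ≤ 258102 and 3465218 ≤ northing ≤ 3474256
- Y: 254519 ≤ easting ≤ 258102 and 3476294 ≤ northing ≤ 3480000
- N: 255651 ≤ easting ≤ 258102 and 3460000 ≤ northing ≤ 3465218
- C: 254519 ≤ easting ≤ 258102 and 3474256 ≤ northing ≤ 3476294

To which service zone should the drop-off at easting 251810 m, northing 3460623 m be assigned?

The point has easting = 251810 and northing = 3460623.
Only P satisfies 251000 ≤ easting ≤ 253854 and 3460000 ≤ northing ≤ 3463617.

P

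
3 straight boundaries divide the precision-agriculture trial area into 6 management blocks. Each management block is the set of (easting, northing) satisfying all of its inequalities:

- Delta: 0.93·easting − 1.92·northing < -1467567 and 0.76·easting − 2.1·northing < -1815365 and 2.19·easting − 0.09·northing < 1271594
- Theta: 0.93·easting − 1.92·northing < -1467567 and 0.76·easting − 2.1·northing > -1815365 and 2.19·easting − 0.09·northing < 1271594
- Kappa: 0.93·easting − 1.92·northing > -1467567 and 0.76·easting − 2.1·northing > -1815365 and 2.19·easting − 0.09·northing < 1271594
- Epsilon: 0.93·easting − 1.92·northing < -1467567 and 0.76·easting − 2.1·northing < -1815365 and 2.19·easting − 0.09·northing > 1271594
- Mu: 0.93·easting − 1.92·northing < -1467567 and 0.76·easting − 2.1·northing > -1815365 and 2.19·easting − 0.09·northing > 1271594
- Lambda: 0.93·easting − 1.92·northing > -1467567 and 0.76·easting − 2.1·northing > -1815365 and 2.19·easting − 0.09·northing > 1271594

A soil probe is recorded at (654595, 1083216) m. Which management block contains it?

Mu

0.93·654595 − 1.92·1083216 = -1471001.370, which is < -1467567
0.76·654595 − 2.1·1083216 = -1777261.400, which is > -1815365
2.19·654595 − 0.09·1083216 = 1336073.610, which is > 1271594
This sign pattern matches Mu.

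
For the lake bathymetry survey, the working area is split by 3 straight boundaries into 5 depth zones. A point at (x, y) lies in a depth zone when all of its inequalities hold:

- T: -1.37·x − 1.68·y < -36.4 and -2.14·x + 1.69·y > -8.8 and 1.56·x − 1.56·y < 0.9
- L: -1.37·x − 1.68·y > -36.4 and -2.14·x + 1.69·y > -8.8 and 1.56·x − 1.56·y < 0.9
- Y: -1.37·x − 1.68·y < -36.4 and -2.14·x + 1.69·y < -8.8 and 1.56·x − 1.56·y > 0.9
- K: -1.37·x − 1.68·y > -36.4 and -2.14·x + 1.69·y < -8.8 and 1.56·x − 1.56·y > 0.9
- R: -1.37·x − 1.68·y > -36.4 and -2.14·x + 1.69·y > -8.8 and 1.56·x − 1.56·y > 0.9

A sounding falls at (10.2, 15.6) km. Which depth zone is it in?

-1.37·10.2 − 1.68·15.6 = -40.182, which is < -36.4
-2.14·10.2 + 1.69·15.6 = 4.536, which is > -8.8
1.56·10.2 − 1.56·15.6 = -8.424, which is < 0.9
This sign pattern matches T.

T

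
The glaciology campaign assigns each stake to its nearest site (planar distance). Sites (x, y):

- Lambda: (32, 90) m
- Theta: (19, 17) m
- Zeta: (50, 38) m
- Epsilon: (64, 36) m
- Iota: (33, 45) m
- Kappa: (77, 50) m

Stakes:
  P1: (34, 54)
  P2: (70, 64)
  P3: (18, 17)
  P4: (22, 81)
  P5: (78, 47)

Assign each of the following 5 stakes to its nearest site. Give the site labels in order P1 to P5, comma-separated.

P1 → Iota (d²=82.00)
P2 → Kappa (d²=245.00)
P3 → Theta (d²=1.00)
P4 → Lambda (d²=181.00)
P5 → Kappa (d²=10.00)

Iota, Kappa, Theta, Lambda, Kappa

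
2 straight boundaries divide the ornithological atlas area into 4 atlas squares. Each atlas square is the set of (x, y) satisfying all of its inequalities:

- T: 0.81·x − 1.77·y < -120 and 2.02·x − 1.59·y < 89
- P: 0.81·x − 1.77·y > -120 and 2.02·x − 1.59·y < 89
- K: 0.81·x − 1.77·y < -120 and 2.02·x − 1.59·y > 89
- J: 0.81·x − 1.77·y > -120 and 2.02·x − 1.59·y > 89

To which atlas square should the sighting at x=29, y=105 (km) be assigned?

T

0.81·29 − 1.77·105 = -162.360, which is < -120
2.02·29 − 1.59·105 = -108.370, which is < 89
This sign pattern matches T.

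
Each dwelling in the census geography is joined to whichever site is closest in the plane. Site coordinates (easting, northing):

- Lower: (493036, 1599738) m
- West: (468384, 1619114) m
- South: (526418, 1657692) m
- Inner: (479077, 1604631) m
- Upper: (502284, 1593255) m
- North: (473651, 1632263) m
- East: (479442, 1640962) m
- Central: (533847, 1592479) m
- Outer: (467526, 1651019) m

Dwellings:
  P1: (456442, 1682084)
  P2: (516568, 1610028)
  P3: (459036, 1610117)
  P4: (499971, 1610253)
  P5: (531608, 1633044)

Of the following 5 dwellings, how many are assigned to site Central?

0

P1 → Outer
P2 → Upper
P3 → West
P4 → Lower
P5 → South
0 of the 5 go to Central.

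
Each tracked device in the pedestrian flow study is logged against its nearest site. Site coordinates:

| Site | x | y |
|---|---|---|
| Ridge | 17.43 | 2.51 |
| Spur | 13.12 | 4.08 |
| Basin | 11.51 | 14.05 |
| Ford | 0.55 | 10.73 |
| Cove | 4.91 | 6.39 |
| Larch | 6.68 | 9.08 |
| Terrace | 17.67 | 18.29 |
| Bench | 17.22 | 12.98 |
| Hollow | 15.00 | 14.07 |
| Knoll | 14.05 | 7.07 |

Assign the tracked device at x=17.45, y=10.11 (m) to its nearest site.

Squared distances to each site:
Ridge: 57.760; Spur: 55.110; Basin: 50.807; Ford: 285.994; Cove: 171.090; Larch: 117.054; Terrace: 66.961; Bench: 8.290; Hollow: 21.684; Knoll: 20.802.
Minimum at Bench.

Bench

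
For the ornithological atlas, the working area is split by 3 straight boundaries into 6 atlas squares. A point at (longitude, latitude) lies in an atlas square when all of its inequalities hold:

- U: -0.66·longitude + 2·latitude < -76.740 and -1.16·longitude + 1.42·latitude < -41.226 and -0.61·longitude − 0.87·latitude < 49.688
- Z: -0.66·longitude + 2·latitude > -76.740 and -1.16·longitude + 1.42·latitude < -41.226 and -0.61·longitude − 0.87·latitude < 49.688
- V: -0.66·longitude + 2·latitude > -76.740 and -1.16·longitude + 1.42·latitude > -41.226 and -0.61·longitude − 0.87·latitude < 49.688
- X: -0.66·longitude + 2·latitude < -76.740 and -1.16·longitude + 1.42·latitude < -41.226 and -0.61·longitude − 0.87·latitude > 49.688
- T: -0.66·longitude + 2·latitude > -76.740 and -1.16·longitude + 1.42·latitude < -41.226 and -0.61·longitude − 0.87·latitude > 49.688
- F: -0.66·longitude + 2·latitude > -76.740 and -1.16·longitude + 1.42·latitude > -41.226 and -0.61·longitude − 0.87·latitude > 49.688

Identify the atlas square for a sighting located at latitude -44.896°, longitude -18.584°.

-0.66·-18.584 + 2·-44.896 = -77.527, which is < -76.740
-1.16·-18.584 + 1.42·-44.896 = -42.195, which is < -41.226
-0.61·-18.584 − 0.87·-44.896 = 50.396, which is > 49.688
This sign pattern matches X.

X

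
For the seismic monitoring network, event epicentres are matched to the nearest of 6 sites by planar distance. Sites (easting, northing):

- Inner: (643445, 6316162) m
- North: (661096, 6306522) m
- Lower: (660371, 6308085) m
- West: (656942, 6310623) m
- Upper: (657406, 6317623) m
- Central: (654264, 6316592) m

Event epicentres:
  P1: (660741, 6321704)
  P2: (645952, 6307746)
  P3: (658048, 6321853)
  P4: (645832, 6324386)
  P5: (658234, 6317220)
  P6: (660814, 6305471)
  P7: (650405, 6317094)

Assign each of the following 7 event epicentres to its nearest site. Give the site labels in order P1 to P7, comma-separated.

Upper, Inner, Upper, Inner, Upper, North, Central

P1 → Upper (d²=27776786.00)
P2 → Inner (d²=77114105.00)
P3 → Upper (d²=18305064.00)
P4 → Inner (d²=73331945.00)
P5 → Upper (d²=847993.00)
P6 → North (d²=1184125.00)
P7 → Central (d²=15143885.00)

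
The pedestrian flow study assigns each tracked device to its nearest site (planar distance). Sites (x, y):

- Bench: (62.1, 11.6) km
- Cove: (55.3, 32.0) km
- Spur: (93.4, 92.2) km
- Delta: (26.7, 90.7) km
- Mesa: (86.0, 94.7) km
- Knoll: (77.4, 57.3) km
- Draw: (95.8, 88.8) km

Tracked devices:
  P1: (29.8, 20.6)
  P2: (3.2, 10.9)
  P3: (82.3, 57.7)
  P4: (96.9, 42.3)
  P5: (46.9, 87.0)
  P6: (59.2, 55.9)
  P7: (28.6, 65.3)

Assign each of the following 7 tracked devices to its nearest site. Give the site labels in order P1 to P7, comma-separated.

P1 → Cove (d²=780.21)
P2 → Cove (d²=3159.62)
P3 → Knoll (d²=24.17)
P4 → Knoll (d²=605.25)
P5 → Delta (d²=421.73)
P6 → Knoll (d²=333.20)
P7 → Delta (d²=648.77)

Cove, Cove, Knoll, Knoll, Delta, Knoll, Delta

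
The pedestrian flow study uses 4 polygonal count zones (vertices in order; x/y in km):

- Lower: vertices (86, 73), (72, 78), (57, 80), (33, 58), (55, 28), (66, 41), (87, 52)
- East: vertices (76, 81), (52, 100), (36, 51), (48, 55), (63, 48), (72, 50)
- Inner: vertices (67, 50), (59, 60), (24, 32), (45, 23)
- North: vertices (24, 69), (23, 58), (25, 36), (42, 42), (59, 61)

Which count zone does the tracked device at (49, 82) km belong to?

Cast a ray rightward from (49, 82). For each polygon, the edges (by vertex number in listed order) whose endpoints lie on opposite sides of y = 82, where each meets that height, and whether that is right or left of the point:
Lower: no edge straddles that height → 0 crossings.
East: 1–2 at x≈74.7 (right), 2–3 at x≈46.1 (left) → 1 crossing.
Inner: no edge straddles that height → 0 crossings.
North: no edge straddles that height → 0 crossings.
Only East has an odd count, so the point is inside East.

East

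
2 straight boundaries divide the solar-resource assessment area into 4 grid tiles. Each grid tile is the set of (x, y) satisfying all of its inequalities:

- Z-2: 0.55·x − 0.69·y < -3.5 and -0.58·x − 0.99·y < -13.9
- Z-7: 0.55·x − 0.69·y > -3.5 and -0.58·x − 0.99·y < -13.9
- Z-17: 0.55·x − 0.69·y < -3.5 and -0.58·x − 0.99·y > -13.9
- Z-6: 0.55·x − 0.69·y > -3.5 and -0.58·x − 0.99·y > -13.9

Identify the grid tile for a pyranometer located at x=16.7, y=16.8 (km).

Z-7

0.55·16.7 − 0.69·16.8 = -2.407, which is > -3.5
-0.58·16.7 − 0.99·16.8 = -26.318, which is < -13.9
This sign pattern matches Z-7.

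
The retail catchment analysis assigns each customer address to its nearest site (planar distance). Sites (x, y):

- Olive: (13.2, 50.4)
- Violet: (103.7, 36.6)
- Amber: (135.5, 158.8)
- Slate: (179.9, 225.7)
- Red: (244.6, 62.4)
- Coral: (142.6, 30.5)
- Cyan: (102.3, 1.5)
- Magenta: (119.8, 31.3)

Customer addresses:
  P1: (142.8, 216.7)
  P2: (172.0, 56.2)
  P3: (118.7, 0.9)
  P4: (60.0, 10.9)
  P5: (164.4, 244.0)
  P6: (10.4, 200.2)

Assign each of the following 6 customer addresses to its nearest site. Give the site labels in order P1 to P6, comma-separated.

Slate, Coral, Cyan, Cyan, Slate, Amber

P1 → Slate (d²=1457.41)
P2 → Coral (d²=1524.85)
P3 → Cyan (d²=269.32)
P4 → Cyan (d²=1877.65)
P5 → Slate (d²=575.14)
P6 → Amber (d²=17363.97)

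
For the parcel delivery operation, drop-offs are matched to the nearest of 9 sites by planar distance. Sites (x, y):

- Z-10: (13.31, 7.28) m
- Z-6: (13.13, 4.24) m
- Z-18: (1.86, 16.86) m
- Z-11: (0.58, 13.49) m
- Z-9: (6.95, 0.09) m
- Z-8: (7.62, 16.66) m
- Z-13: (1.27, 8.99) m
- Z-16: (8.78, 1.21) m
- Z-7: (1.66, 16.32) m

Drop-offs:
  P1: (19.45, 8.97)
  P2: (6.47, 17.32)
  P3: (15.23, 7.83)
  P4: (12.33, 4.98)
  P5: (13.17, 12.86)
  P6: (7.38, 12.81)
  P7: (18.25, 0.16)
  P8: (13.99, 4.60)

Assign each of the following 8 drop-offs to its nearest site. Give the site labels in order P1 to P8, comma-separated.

P1 → Z-10 (d²=40.56)
P2 → Z-8 (d²=1.76)
P3 → Z-10 (d²=3.99)
P4 → Z-6 (d²=1.19)
P5 → Z-10 (d²=31.16)
P6 → Z-8 (d²=14.88)
P7 → Z-6 (d²=42.86)
P8 → Z-6 (d²=0.87)

Z-10, Z-8, Z-10, Z-6, Z-10, Z-8, Z-6, Z-6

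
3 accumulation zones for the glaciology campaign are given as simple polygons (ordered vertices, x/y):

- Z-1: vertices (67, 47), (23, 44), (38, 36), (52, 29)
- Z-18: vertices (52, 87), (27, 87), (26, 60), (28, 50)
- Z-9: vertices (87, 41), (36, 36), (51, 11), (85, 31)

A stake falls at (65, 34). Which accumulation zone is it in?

Cast a ray rightward from (65, 34). For each polygon, the edges (by vertex number in listed order) whose endpoints lie on opposite sides of y = 34, where each meets that height, and whether that is right or left of the point:
Z-1: 3–4 at x≈42.0 (left), 4–1 at x≈56.2 (left) → 0 crossings.
Z-18: no edge straddles that height → 0 crossings.
Z-9: 2–3 at x≈37.2 (left), 4–1 at x≈85.6 (right) → 1 crossing.
Only Z-9 has an odd count, so the point is inside Z-9.

Z-9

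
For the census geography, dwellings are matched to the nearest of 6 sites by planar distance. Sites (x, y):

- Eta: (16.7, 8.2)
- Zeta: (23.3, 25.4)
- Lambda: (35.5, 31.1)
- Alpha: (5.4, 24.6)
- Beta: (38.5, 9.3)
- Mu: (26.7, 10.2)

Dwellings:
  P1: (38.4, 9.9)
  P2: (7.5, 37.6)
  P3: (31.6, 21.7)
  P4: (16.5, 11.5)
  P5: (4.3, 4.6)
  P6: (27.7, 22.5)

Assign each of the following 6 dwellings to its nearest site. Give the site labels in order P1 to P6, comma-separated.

Beta, Alpha, Zeta, Eta, Eta, Zeta

P1 → Beta (d²=0.37)
P2 → Alpha (d²=173.41)
P3 → Zeta (d²=82.58)
P4 → Eta (d²=10.93)
P5 → Eta (d²=166.72)
P6 → Zeta (d²=27.77)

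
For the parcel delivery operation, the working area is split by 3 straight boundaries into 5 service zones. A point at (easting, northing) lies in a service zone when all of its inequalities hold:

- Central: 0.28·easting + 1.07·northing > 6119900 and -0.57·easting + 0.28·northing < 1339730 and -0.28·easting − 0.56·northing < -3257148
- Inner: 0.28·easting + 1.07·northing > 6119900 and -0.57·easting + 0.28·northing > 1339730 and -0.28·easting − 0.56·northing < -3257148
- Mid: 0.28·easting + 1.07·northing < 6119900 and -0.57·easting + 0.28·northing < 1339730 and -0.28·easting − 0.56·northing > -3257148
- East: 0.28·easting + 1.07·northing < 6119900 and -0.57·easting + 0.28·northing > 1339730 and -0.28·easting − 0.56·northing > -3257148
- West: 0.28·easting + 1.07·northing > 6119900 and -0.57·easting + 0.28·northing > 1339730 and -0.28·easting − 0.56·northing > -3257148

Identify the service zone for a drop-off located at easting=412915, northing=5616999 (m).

0.28·412915 + 1.07·5616999 = 6125805.130, which is > 6119900
-0.57·412915 + 0.28·5616999 = 1337398.170, which is < 1339730
-0.28·412915 − 0.56·5616999 = -3261135.640, which is < -3257148
This sign pattern matches Central.

Central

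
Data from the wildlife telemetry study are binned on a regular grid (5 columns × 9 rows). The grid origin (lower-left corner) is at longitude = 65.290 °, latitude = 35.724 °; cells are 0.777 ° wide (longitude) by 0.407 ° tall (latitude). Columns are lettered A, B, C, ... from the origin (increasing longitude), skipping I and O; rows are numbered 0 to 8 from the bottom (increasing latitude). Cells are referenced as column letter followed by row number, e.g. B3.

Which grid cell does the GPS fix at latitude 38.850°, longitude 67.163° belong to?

C7

Column index: ⌊(67.163 − 65.290) / 0.777⌋ = ⌊2.411⌋ = 2 → column C
Row offset from origin: ⌊(38.850 − 35.724) / 0.407⌋ = ⌊7.681⌋ = 7 → row 7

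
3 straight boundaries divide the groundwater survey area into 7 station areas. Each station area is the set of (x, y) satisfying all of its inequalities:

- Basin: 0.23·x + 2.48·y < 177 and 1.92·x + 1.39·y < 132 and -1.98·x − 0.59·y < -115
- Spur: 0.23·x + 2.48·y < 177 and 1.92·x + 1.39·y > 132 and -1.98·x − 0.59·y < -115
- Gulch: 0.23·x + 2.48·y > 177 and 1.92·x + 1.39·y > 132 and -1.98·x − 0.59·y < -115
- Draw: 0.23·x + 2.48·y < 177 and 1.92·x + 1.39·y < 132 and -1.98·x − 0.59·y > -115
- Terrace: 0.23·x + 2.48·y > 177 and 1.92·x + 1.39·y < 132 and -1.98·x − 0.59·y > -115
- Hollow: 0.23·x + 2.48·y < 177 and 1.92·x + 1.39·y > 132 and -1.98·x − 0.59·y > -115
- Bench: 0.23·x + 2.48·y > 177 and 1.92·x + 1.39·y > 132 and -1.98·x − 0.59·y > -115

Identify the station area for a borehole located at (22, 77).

0.23·22 + 2.48·77 = 196.020, which is > 177
1.92·22 + 1.39·77 = 149.270, which is > 132
-1.98·22 − 0.59·77 = -88.990, which is > -115
This sign pattern matches Bench.

Bench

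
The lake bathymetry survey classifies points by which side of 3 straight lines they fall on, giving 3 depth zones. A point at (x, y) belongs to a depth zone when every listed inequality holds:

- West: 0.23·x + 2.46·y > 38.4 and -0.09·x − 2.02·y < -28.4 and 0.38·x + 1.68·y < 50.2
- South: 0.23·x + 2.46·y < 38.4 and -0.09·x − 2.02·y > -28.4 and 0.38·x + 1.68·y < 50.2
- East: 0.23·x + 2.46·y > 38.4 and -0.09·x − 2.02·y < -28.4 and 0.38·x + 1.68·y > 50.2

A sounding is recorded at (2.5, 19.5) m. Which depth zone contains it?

0.23·2.5 + 2.46·19.5 = 48.545, which is > 38.4
-0.09·2.5 − 2.02·19.5 = -39.615, which is < -28.4
0.38·2.5 + 1.68·19.5 = 33.710, which is < 50.2
This sign pattern matches West.

West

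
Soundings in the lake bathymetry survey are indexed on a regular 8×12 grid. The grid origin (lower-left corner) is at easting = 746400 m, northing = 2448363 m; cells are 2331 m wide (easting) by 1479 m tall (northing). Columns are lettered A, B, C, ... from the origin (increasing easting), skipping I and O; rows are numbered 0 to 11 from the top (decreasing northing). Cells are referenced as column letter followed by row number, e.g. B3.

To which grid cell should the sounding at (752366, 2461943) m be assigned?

Column index: ⌊(752366 − 746400) / 2331⌋ = ⌊2.559⌋ = 2 → column C
Row offset from origin: ⌊(2461943 − 2448363) / 1479⌋ = ⌊9.182⌋ = 9 → row 2 (counted from top)

C2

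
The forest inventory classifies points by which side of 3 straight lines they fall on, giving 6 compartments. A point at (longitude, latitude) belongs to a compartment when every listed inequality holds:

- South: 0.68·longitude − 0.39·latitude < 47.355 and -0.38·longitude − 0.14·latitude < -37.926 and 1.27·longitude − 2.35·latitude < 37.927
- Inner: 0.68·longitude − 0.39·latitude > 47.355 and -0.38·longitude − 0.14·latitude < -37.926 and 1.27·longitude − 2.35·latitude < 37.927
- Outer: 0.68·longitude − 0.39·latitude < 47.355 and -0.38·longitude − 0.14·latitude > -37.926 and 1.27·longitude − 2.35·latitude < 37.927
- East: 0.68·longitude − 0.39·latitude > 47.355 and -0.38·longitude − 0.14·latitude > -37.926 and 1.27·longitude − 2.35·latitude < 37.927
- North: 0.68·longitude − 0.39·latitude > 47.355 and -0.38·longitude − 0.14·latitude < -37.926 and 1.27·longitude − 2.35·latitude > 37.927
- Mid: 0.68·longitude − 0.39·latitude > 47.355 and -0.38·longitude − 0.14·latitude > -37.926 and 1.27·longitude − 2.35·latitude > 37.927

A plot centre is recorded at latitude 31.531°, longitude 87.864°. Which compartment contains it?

East

0.68·87.864 − 0.39·31.531 = 47.450, which is > 47.355
-0.38·87.864 − 0.14·31.531 = -37.803, which is > -37.926
1.27·87.864 − 2.35·31.531 = 37.489, which is < 37.927
This sign pattern matches East.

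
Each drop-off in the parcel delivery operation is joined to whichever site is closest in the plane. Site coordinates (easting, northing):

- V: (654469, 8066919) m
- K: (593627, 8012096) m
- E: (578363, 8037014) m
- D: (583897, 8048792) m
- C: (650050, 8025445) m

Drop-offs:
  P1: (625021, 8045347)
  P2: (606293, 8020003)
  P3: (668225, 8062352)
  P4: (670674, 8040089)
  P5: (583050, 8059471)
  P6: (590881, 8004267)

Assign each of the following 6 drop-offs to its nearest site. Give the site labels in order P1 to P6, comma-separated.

C, K, V, C, D, K

P1 → C (d²=1022540445.00)
P2 → K (d²=222948205.00)
P3 → V (d²=210085025.00)
P4 → C (d²=639796112.00)
P5 → D (d²=114758450.00)
P6 → K (d²=68833757.00)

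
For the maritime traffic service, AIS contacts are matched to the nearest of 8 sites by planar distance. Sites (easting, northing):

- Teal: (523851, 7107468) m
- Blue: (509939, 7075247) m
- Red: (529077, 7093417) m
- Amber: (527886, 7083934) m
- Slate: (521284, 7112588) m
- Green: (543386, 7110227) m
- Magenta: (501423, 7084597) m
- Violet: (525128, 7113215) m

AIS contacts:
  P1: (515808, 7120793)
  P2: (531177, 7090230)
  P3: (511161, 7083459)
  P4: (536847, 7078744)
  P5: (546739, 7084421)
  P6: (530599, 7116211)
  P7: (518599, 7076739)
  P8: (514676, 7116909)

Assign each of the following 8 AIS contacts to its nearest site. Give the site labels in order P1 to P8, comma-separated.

Slate, Red, Blue, Amber, Amber, Violet, Blue, Slate

P1 → Slate (d²=97308601.00)
P2 → Red (d²=14566969.00)
P3 → Blue (d²=68930228.00)
P4 → Amber (d²=107235621.00)
P5 → Amber (d²=355672778.00)
P6 → Violet (d²=38907857.00)
P7 → Blue (d²=77221664.00)
P8 → Slate (d²=62336705.00)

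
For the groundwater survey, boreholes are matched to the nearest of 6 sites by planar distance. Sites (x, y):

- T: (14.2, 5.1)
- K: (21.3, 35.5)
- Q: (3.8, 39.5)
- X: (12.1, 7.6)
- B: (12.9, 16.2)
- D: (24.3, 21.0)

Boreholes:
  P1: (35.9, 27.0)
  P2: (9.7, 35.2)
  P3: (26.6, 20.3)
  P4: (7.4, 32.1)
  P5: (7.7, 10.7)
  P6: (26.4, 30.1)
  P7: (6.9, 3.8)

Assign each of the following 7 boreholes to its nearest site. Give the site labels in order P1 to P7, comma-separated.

D, Q, D, Q, X, K, X

P1 → D (d²=170.56)
P2 → Q (d²=53.30)
P3 → D (d²=5.78)
P4 → Q (d²=67.72)
P5 → X (d²=28.97)
P6 → K (d²=55.17)
P7 → X (d²=41.48)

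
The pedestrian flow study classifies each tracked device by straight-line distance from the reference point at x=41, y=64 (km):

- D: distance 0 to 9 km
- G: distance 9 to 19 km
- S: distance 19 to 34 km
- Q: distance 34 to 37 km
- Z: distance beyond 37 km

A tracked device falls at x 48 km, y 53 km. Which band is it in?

G

Distance = √((48−41)² + (53−64)²) = √(49.000 + 121.000) = 13.038 km.
9 ≤ 13.038 < 19 → G.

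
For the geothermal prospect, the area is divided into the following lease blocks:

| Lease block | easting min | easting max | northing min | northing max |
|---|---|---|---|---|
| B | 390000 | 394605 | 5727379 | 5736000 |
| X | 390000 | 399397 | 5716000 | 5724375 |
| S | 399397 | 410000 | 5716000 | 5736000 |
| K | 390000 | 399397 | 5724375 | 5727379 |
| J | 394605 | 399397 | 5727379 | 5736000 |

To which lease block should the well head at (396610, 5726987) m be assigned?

K

The point has easting = 396610 and northing = 5726987.
Only K satisfies 390000 ≤ easting ≤ 399397 and 5724375 ≤ northing ≤ 5727379.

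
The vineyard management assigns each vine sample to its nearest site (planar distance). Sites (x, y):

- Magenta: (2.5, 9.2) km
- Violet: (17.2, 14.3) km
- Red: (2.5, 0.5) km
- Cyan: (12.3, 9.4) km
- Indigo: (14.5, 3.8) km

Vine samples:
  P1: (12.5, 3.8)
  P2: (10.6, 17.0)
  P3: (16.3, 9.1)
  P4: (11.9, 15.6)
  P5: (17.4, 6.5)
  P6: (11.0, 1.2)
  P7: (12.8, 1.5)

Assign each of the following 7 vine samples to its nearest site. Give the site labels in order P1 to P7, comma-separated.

P1 → Indigo (d²=4.00)
P2 → Violet (d²=50.85)
P3 → Cyan (d²=16.09)
P4 → Violet (d²=29.78)
P5 → Indigo (d²=15.70)
P6 → Indigo (d²=19.01)
P7 → Indigo (d²=8.18)

Indigo, Violet, Cyan, Violet, Indigo, Indigo, Indigo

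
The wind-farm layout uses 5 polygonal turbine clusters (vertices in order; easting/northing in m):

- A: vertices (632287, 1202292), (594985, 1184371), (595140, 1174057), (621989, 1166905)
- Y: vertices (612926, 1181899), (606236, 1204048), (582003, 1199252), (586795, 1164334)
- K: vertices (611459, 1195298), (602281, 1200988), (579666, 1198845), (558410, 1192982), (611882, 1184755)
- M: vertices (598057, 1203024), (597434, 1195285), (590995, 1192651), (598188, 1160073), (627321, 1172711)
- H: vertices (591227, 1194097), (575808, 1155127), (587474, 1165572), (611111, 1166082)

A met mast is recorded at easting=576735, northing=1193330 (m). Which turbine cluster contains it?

K

Cast a ray rightward from (576735, 1193330). For each polygon, the edges (by vertex number in listed order) whose endpoints lie on opposite sides of northing = 1193330, where each meets that height, and whether that is right or left of the point:
A: 1–2 at easting≈613632.9 (right), 4–1 at easting≈629679.0 (right) → 2 crossings.
Y: 1–2 at easting≈609473.3 (right), 3–4 at easting≈582815.7 (right) → 2 crossings.
K: 3–4 at easting≈559671.7 (left), 5–1 at easting≈611538.0 (right) → 1 crossing.
M: 2–3 at easting≈592654.9 (right), 5–1 at easting≈607415.5 (right) → 2 crossings.
H: 1–2 at easting≈590923.5 (right), 4–1 at easting≈591771.4 (right) → 2 crossings.
Only K has an odd count, so the point is inside K.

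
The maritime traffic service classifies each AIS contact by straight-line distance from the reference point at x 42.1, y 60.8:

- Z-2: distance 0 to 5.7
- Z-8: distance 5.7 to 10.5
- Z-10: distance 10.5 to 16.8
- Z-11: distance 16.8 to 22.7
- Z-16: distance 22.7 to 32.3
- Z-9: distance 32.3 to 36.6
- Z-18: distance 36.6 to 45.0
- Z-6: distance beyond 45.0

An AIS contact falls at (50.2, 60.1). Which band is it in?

Z-8

Distance = √((50.2−42.1)² + (60.1−60.8)²) = √(65.610 + 0.490) = 8.130.
5.7 ≤ 8.130 < 10.5 → Z-8.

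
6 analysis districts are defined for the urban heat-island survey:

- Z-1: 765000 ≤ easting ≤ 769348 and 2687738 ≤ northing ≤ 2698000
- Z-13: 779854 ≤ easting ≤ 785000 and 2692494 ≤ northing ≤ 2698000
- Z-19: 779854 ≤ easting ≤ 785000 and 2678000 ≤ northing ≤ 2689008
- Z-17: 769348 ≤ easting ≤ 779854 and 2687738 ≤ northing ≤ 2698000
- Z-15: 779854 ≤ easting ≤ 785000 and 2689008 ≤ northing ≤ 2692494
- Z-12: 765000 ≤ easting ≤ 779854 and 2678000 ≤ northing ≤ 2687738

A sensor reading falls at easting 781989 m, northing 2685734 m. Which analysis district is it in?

Z-19

The point has easting = 781989 and northing = 2685734.
Only Z-19 satisfies 779854 ≤ easting ≤ 785000 and 2678000 ≤ northing ≤ 2689008.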